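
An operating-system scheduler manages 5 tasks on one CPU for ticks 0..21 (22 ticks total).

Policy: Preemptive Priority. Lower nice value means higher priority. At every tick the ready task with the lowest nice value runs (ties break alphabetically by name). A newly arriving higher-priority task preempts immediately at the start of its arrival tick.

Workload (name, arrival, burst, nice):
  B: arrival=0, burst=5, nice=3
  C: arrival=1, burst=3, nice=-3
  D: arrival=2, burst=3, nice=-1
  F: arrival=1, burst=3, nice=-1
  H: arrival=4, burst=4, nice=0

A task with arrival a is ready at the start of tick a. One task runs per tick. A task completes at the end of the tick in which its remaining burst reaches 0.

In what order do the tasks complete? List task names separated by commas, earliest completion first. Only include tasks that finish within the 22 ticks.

completion order = C, D, F, H, B

t=0: ready={B} → run B
t=1: ready={B,C,F} → run C
t=2: ready={B,C,D,F} → run C
t=3: ready={B,C,D,F} → run C
t=4: ready={B,D,F,H} → run D
t=5: ready={B,D,F,H} → run D
t=6: ready={B,D,F,H} → run D
t=7: ready={B,F,H} → run F
t=8: ready={B,F,H} → run F
t=9: ready={B,F,H} → run F
t=10: ready={B,H} → run H
t=11: ready={B,H} → run H
t=12: ready={B,H} → run H
t=13: ready={B,H} → run H
t=14: ready={B} → run B
t=15: ready={B} → run B
t=16: ready={B} → run B
t=17: ready={B} → run B
t=18: (idle)
t=19: (idle)
t=20: (idle)
t=21: (idle)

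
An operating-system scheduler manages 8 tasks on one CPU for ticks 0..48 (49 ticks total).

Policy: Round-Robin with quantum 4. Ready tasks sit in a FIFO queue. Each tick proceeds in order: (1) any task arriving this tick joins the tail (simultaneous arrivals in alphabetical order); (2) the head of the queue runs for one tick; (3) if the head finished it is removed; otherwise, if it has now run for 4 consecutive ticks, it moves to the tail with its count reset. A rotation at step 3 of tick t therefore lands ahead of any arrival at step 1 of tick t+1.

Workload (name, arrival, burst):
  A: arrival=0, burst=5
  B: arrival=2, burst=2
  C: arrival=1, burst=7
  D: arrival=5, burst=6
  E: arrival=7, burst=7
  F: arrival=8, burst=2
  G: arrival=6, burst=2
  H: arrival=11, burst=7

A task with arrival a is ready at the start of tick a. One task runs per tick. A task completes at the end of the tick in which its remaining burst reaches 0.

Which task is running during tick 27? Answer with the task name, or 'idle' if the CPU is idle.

running at tick 27 = H

t=0: queue=[A] q_used=0 → run A
t=1: queue=[A,C] q_used=1 → run A
t=2: queue=[A,C,B] q_used=2 → run A
t=3: queue=[A,C,B] q_used=3 → run A
t=4: queue=[C,B,A] q_used=0 → run C
t=5: queue=[C,B,A,D] q_used=1 → run C
t=6: queue=[C,B,A,D,G] q_used=2 → run C
t=7: queue=[C,B,A,D,G,E] q_used=3 → run C
t=8: queue=[B,A,D,G,E,C,F] q_used=0 → run B
t=9: queue=[B,A,D,G,E,C,F] q_used=1 → run B
t=10: queue=[A,D,G,E,C,F] q_used=0 → run A
t=11: queue=[D,G,E,C,F,H] q_used=0 → run D
t=12: queue=[D,G,E,C,F,H] q_used=1 → run D
t=13: queue=[D,G,E,C,F,H] q_used=2 → run D
t=14: queue=[D,G,E,C,F,H] q_used=3 → run D
t=15: queue=[G,E,C,F,H,D] q_used=0 → run G
t=16: queue=[G,E,C,F,H,D] q_used=1 → run G
t=17: queue=[E,C,F,H,D] q_used=0 → run E
t=18: queue=[E,C,F,H,D] q_used=1 → run E
t=19: queue=[E,C,F,H,D] q_used=2 → run E
t=20: queue=[E,C,F,H,D] q_used=3 → run E
t=21: queue=[C,F,H,D,E] q_used=0 → run C
t=22: queue=[C,F,H,D,E] q_used=1 → run C
t=23: queue=[C,F,H,D,E] q_used=2 → run C
t=24: queue=[F,H,D,E] q_used=0 → run F
t=25: queue=[F,H,D,E] q_used=1 → run F
t=26: queue=[H,D,E] q_used=0 → run H
t=27: queue=[H,D,E] q_used=1 → run H
t=28: queue=[H,D,E] q_used=2 → run H
t=29: queue=[H,D,E] q_used=3 → run H
t=30: queue=[D,E,H] q_used=0 → run D
t=31: queue=[D,E,H] q_used=1 → run D
t=32: queue=[E,H] q_used=0 → run E
t=33: queue=[E,H] q_used=1 → run E
t=34: queue=[E,H] q_used=2 → run E
t=35: queue=[H] q_used=0 → run H
t=36: queue=[H] q_used=1 → run H
t=37: queue=[H] q_used=2 → run H
t=38: (idle)
t=39: (idle)
t=40: (idle)
t=41: (idle)
t=42: (idle)
t=43: (idle)
t=44: (idle)
t=45: (idle)
t=46: (idle)
t=47: (idle)
t=48: (idle)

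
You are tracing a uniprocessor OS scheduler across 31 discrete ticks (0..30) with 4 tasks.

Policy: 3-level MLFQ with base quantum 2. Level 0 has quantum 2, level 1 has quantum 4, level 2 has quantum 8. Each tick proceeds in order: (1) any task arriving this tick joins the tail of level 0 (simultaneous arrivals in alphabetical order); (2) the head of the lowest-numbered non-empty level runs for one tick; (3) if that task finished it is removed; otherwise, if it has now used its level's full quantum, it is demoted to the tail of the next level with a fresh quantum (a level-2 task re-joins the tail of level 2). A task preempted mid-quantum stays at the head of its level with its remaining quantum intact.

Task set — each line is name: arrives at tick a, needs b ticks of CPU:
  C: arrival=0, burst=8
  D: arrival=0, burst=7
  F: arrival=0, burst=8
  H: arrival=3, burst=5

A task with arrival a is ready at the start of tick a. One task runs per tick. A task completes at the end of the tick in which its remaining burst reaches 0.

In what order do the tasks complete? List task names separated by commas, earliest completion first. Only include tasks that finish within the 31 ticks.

completion order = H, C, D, F

t=0: L0/L1/L2 = CDF/-/- → run C
t=1: L0/L1/L2 = CDF/-/- → run C
t=2: L0/L1/L2 = DF/C/- → run D
t=3: L0/L1/L2 = DFH/C/- → run D
t=4: L0/L1/L2 = FH/CD/- → run F
t=5: L0/L1/L2 = FH/CD/- → run F
t=6: L0/L1/L2 = H/CDF/- → run H
t=7: L0/L1/L2 = H/CDF/- → run H
t=8: L0/L1/L2 = -/CDFH/- → run C
t=9: L0/L1/L2 = -/CDFH/- → run C
t=10: L0/L1/L2 = -/CDFH/- → run C
t=11: L0/L1/L2 = -/CDFH/- → run C
t=12: L0/L1/L2 = -/DFH/C → run D
t=13: L0/L1/L2 = -/DFH/C → run D
t=14: L0/L1/L2 = -/DFH/C → run D
t=15: L0/L1/L2 = -/DFH/C → run D
t=16: L0/L1/L2 = -/FH/CD → run F
t=17: L0/L1/L2 = -/FH/CD → run F
t=18: L0/L1/L2 = -/FH/CD → run F
t=19: L0/L1/L2 = -/FH/CD → run F
t=20: L0/L1/L2 = -/H/CDF → run H
t=21: L0/L1/L2 = -/H/CDF → run H
t=22: L0/L1/L2 = -/H/CDF → run H
t=23: L0/L1/L2 = -/-/CDF → run C
t=24: L0/L1/L2 = -/-/CDF → run C
t=25: L0/L1/L2 = -/-/DF → run D
t=26: L0/L1/L2 = -/-/F → run F
t=27: L0/L1/L2 = -/-/F → run F
t=28: (idle)
t=29: (idle)
t=30: (idle)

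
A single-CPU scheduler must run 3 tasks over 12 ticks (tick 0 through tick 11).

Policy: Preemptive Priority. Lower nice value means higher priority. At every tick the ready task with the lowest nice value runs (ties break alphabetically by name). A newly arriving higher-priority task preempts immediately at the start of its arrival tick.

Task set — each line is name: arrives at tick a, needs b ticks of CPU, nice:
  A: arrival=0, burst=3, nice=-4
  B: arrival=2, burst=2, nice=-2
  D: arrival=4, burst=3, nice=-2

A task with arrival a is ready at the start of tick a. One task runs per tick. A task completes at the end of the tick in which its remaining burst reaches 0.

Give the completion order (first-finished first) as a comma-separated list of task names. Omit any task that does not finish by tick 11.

t=0: ready={A} → run A
t=1: ready={A} → run A
t=2: ready={A,B} → run A
t=3: ready={B} → run B
t=4: ready={B,D} → run B
t=5: ready={D} → run D
t=6: ready={D} → run D
t=7: ready={D} → run D
t=8: (idle)
t=9: (idle)
t=10: (idle)
t=11: (idle)

completion order = A, B, D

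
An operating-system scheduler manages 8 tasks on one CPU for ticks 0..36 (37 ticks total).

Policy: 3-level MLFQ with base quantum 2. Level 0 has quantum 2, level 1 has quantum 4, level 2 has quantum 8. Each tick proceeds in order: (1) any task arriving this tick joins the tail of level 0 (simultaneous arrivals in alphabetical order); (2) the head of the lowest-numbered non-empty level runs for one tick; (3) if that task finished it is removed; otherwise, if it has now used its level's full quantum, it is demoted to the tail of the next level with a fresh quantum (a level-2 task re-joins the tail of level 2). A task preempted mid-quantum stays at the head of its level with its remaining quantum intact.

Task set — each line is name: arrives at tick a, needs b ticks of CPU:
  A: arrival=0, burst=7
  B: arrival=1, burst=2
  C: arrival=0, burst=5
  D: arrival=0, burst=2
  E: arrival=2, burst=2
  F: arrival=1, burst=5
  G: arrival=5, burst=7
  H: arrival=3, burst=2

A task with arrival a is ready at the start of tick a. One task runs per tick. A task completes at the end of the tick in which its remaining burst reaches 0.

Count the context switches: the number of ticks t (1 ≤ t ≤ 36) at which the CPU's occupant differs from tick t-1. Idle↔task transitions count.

context switches = 14

t=0: L0/L1/L2 = ACD/-/- → run A
t=1: L0/L1/L2 = ACDBF/-/- → run A
t=2: L0/L1/L2 = CDBFE/A/- → run C
t=3: L0/L1/L2 = CDBFEH/A/- → run C
t=4: L0/L1/L2 = DBFEH/AC/- → run D
t=5: L0/L1/L2 = DBFEHG/AC/- → run D
t=6: L0/L1/L2 = BFEHG/AC/- → run B
t=7: L0/L1/L2 = BFEHG/AC/- → run B
t=8: L0/L1/L2 = FEHG/AC/- → run F
t=9: L0/L1/L2 = FEHG/AC/- → run F
t=10: L0/L1/L2 = EHG/ACF/- → run E
t=11: L0/L1/L2 = EHG/ACF/- → run E
t=12: L0/L1/L2 = HG/ACF/- → run H
t=13: L0/L1/L2 = HG/ACF/- → run H
t=14: L0/L1/L2 = G/ACF/- → run G
t=15: L0/L1/L2 = G/ACF/- → run G
t=16: L0/L1/L2 = -/ACFG/- → run A
t=17: L0/L1/L2 = -/ACFG/- → run A
t=18: L0/L1/L2 = -/ACFG/- → run A
t=19: L0/L1/L2 = -/ACFG/- → run A
t=20: L0/L1/L2 = -/CFG/A → run C
t=21: L0/L1/L2 = -/CFG/A → run C
t=22: L0/L1/L2 = -/CFG/A → run C
t=23: L0/L1/L2 = -/FG/A → run F
t=24: L0/L1/L2 = -/FG/A → run F
t=25: L0/L1/L2 = -/FG/A → run F
t=26: L0/L1/L2 = -/G/A → run G
t=27: L0/L1/L2 = -/G/A → run G
t=28: L0/L1/L2 = -/G/A → run G
t=29: L0/L1/L2 = -/G/A → run G
t=30: L0/L1/L2 = -/-/AG → run A
t=31: L0/L1/L2 = -/-/G → run G
t=32: (idle)
t=33: (idle)
t=34: (idle)
t=35: (idle)
t=36: (idle)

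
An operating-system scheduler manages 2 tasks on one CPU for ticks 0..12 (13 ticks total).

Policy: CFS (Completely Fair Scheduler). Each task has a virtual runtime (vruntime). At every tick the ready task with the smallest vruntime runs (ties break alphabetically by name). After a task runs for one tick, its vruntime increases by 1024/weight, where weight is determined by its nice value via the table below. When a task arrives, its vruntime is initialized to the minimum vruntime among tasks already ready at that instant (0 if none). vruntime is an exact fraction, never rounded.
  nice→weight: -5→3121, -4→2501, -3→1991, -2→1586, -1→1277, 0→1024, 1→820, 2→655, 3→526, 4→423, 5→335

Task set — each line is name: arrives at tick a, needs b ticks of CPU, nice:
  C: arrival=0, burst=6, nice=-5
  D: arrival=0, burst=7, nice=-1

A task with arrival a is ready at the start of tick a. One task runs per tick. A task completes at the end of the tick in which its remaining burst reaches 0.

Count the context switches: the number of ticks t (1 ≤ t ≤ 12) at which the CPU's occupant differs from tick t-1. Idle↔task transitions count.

context switches = 7

t=0: vr[C=0 D=0] → run C
t=1: vr[C=1024/3121 D=0] → run D
t=2: vr[C=1024/3121 D=1024/1277] → run C
t=3: vr[C=2048/3121 D=1024/1277] → run C
t=4: vr[C=3072/3121 D=1024/1277] → run D
t=5: vr[C=3072/3121 D=2048/1277] → run C
t=6: vr[C=4096/3121 D=2048/1277] → run C
t=7: vr[C=5120/3121 D=2048/1277] → run D
t=8: vr[C=5120/3121 D=3072/1277] → run C
t=9: vr[D=3072/1277] → run D
t=10: vr[D=4096/1277] → run D
t=11: vr[D=5120/1277] → run D
t=12: vr[D=6144/1277] → run D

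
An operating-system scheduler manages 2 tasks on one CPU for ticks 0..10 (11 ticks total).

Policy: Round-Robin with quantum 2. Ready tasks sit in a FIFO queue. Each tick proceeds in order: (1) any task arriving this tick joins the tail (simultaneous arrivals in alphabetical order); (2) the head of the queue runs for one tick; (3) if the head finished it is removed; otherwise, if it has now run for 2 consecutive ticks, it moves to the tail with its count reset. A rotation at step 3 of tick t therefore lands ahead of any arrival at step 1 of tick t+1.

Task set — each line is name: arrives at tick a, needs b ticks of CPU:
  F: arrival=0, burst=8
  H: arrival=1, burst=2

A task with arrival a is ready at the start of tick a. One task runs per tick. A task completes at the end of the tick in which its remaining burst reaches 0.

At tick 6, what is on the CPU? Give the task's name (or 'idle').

running at tick 6 = F

t=0: queue=[F] q_used=0 → run F
t=1: queue=[F,H] q_used=1 → run F
t=2: queue=[H,F] q_used=0 → run H
t=3: queue=[H,F] q_used=1 → run H
t=4: queue=[F] q_used=0 → run F
t=5: queue=[F] q_used=1 → run F
t=6: queue=[F] q_used=0 → run F
t=7: queue=[F] q_used=1 → run F
t=8: queue=[F] q_used=0 → run F
t=9: queue=[F] q_used=1 → run F
t=10: (idle)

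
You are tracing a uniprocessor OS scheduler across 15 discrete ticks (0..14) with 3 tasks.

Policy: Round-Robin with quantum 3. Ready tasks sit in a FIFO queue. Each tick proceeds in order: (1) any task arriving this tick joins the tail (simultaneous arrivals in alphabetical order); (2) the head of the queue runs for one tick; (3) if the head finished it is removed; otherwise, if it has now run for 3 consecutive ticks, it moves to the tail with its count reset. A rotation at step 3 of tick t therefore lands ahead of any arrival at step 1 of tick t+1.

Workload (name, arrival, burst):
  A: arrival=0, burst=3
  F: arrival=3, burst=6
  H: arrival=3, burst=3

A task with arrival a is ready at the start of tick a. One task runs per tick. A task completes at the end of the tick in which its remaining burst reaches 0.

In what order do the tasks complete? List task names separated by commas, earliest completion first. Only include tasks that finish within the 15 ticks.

t=0: queue=[A] q_used=0 → run A
t=1: queue=[A] q_used=1 → run A
t=2: queue=[A] q_used=2 → run A
t=3: queue=[F,H] q_used=0 → run F
t=4: queue=[F,H] q_used=1 → run F
t=5: queue=[F,H] q_used=2 → run F
t=6: queue=[H,F] q_used=0 → run H
t=7: queue=[H,F] q_used=1 → run H
t=8: queue=[H,F] q_used=2 → run H
t=9: queue=[F] q_used=0 → run F
t=10: queue=[F] q_used=1 → run F
t=11: queue=[F] q_used=2 → run F
t=12: (idle)
t=13: (idle)
t=14: (idle)

completion order = A, H, F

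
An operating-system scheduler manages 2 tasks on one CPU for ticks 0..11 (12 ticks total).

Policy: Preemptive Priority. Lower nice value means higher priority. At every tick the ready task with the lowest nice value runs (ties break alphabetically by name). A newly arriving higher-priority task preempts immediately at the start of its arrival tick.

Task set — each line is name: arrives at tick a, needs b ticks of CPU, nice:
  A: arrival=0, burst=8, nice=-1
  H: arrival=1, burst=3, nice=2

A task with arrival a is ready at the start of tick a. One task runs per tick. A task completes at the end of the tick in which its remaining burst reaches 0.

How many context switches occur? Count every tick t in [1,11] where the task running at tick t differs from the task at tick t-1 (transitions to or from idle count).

t=0: ready={A} → run A
t=1: ready={A,H} → run A
t=2: ready={A,H} → run A
t=3: ready={A,H} → run A
t=4: ready={A,H} → run A
t=5: ready={A,H} → run A
t=6: ready={A,H} → run A
t=7: ready={A,H} → run A
t=8: ready={H} → run H
t=9: ready={H} → run H
t=10: ready={H} → run H
t=11: (idle)

context switches = 2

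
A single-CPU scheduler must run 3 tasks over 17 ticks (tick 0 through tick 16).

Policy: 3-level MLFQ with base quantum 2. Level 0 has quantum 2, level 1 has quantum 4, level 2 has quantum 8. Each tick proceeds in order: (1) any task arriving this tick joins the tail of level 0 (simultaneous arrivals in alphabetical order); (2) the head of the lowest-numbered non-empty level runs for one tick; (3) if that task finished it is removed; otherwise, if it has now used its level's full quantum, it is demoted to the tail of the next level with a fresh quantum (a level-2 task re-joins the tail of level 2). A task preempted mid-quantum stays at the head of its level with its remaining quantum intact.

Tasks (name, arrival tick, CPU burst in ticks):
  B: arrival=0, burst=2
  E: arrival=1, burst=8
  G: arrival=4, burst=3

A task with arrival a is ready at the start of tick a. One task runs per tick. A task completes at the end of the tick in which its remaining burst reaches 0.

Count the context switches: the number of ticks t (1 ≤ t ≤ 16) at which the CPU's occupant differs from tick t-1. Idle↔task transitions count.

t=0: L0/L1/L2 = B/-/- → run B
t=1: L0/L1/L2 = BE/-/- → run B
t=2: L0/L1/L2 = E/-/- → run E
t=3: L0/L1/L2 = E/-/- → run E
t=4: L0/L1/L2 = G/E/- → run G
t=5: L0/L1/L2 = G/E/- → run G
t=6: L0/L1/L2 = -/EG/- → run E
t=7: L0/L1/L2 = -/EG/- → run E
t=8: L0/L1/L2 = -/EG/- → run E
t=9: L0/L1/L2 = -/EG/- → run E
t=10: L0/L1/L2 = -/G/E → run G
t=11: L0/L1/L2 = -/-/E → run E
t=12: L0/L1/L2 = -/-/E → run E
t=13: (idle)
t=14: (idle)
t=15: (idle)
t=16: (idle)

context switches = 6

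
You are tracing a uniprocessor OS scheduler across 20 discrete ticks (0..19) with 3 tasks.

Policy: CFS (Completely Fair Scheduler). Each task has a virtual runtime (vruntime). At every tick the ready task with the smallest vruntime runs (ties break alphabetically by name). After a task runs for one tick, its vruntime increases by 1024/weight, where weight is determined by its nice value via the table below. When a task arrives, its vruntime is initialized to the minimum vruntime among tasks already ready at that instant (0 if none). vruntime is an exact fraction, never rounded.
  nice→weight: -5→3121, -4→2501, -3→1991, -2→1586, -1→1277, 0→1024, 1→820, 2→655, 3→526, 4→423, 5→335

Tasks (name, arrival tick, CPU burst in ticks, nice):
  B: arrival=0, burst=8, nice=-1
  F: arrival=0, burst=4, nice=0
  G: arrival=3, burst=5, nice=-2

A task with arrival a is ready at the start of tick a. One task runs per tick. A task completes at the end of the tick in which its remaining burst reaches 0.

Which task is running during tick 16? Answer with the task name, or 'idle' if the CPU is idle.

running at tick 16 = B

t=0: vr[B=0 F=0] → run B
t=1: vr[B=1024/1277 F=0] → run F
t=2: vr[B=1024/1277 F=1] → run B
t=3: vr[B=2048/1277 F=1 G=1] → run F
t=4: vr[B=2048/1277 F=2 G=1] → run G
t=5: vr[B=2048/1277 F=2 G=1305/793] → run B
t=6: vr[B=3072/1277 F=2 G=1305/793] → run G
t=7: vr[B=3072/1277 F=2 G=1817/793] → run F
t=8: vr[B=3072/1277 F=3 G=1817/793] → run G
t=9: vr[B=3072/1277 F=3 G=2329/793] → run B
t=10: vr[B=4096/1277 F=3 G=2329/793] → run G
t=11: vr[B=4096/1277 F=3 G=2841/793] → run F
t=12: vr[B=4096/1277 G=2841/793] → run B
t=13: vr[B=5120/1277 G=2841/793] → run G
t=14: vr[B=5120/1277] → run B
t=15: vr[B=6144/1277] → run B
t=16: vr[B=7168/1277] → run B
t=17: (idle)
t=18: (idle)
t=19: (idle)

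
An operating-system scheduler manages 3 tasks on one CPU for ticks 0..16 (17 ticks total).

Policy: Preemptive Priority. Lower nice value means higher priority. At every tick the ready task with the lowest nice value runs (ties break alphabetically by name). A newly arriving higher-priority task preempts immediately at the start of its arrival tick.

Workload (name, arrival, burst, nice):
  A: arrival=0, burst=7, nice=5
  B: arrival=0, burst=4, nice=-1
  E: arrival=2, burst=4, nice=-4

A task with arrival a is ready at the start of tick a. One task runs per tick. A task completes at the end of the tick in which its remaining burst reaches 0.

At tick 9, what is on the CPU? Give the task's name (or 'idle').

t=0: ready={A,B} → run B
t=1: ready={A,B} → run B
t=2: ready={A,B,E} → run E
t=3: ready={A,B,E} → run E
t=4: ready={A,B,E} → run E
t=5: ready={A,B,E} → run E
t=6: ready={A,B} → run B
t=7: ready={A,B} → run B
t=8: ready={A} → run A
t=9: ready={A} → run A
t=10: ready={A} → run A
t=11: ready={A} → run A
t=12: ready={A} → run A
t=13: ready={A} → run A
t=14: ready={A} → run A
t=15: (idle)
t=16: (idle)

running at tick 9 = A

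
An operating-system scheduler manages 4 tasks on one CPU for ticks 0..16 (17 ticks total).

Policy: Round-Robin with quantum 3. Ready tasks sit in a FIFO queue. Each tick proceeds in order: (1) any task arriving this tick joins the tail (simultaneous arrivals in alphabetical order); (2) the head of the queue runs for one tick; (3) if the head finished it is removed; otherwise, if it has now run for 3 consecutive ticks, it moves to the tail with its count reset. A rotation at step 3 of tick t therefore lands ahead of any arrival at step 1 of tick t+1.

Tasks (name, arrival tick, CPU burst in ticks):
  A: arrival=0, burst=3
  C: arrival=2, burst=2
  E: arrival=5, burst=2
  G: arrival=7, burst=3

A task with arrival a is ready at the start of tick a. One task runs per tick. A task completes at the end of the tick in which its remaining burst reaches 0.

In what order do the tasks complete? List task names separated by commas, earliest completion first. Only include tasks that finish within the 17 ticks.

completion order = A, C, E, G

t=0: queue=[A] q_used=0 → run A
t=1: queue=[A] q_used=1 → run A
t=2: queue=[A,C] q_used=2 → run A
t=3: queue=[C] q_used=0 → run C
t=4: queue=[C] q_used=1 → run C
t=5: queue=[E] q_used=0 → run E
t=6: queue=[E] q_used=1 → run E
t=7: queue=[G] q_used=0 → run G
t=8: queue=[G] q_used=1 → run G
t=9: queue=[G] q_used=2 → run G
t=10: (idle)
t=11: (idle)
t=12: (idle)
t=13: (idle)
t=14: (idle)
t=15: (idle)
t=16: (idle)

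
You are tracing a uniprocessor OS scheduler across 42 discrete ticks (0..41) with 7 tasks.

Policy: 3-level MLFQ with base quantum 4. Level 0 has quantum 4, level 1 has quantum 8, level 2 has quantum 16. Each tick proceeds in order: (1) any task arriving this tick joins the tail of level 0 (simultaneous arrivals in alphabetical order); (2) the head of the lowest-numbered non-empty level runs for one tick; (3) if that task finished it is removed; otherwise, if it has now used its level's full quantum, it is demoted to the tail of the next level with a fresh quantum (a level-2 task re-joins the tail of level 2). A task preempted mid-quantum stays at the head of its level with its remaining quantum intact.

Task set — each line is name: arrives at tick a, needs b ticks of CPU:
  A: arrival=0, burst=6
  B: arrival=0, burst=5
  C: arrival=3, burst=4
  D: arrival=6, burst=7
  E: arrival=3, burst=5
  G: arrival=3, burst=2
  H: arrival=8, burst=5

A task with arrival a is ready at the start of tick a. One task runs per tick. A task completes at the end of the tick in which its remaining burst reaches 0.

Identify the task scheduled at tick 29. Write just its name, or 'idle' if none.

t=0: L0/L1/L2 = AB/-/- → run A
t=1: L0/L1/L2 = AB/-/- → run A
t=2: L0/L1/L2 = AB/-/- → run A
t=3: L0/L1/L2 = ABCEG/-/- → run A
t=4: L0/L1/L2 = BCEG/A/- → run B
t=5: L0/L1/L2 = BCEG/A/- → run B
t=6: L0/L1/L2 = BCEGD/A/- → run B
t=7: L0/L1/L2 = BCEGD/A/- → run B
t=8: L0/L1/L2 = CEGDH/AB/- → run C
t=9: L0/L1/L2 = CEGDH/AB/- → run C
t=10: L0/L1/L2 = CEGDH/AB/- → run C
t=11: L0/L1/L2 = CEGDH/AB/- → run C
t=12: L0/L1/L2 = EGDH/AB/- → run E
t=13: L0/L1/L2 = EGDH/AB/- → run E
t=14: L0/L1/L2 = EGDH/AB/- → run E
t=15: L0/L1/L2 = EGDH/AB/- → run E
t=16: L0/L1/L2 = GDH/ABE/- → run G
t=17: L0/L1/L2 = GDH/ABE/- → run G
t=18: L0/L1/L2 = DH/ABE/- → run D
t=19: L0/L1/L2 = DH/ABE/- → run D
t=20: L0/L1/L2 = DH/ABE/- → run D
t=21: L0/L1/L2 = DH/ABE/- → run D
t=22: L0/L1/L2 = H/ABED/- → run H
t=23: L0/L1/L2 = H/ABED/- → run H
t=24: L0/L1/L2 = H/ABED/- → run H
t=25: L0/L1/L2 = H/ABED/- → run H
t=26: L0/L1/L2 = -/ABEDH/- → run A
t=27: L0/L1/L2 = -/ABEDH/- → run A
t=28: L0/L1/L2 = -/BEDH/- → run B
t=29: L0/L1/L2 = -/EDH/- → run E
t=30: L0/L1/L2 = -/DH/- → run D
t=31: L0/L1/L2 = -/DH/- → run D
t=32: L0/L1/L2 = -/DH/- → run D
t=33: L0/L1/L2 = -/H/- → run H
t=34: (idle)
t=35: (idle)
t=36: (idle)
t=37: (idle)
t=38: (idle)
t=39: (idle)
t=40: (idle)
t=41: (idle)

running at tick 29 = E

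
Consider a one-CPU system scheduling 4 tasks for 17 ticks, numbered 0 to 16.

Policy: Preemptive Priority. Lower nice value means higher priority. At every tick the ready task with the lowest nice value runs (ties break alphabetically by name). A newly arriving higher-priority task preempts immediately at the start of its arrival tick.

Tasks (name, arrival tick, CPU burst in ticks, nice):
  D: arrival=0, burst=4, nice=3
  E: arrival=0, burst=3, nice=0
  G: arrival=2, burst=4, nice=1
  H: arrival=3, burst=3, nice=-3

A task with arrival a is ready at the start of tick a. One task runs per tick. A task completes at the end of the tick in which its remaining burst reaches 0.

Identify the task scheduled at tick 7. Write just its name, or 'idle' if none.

t=0: ready={D,E} → run E
t=1: ready={D,E} → run E
t=2: ready={D,E,G} → run E
t=3: ready={D,G,H} → run H
t=4: ready={D,G,H} → run H
t=5: ready={D,G,H} → run H
t=6: ready={D,G} → run G
t=7: ready={D,G} → run G
t=8: ready={D,G} → run G
t=9: ready={D,G} → run G
t=10: ready={D} → run D
t=11: ready={D} → run D
t=12: ready={D} → run D
t=13: ready={D} → run D
t=14: (idle)
t=15: (idle)
t=16: (idle)

running at tick 7 = G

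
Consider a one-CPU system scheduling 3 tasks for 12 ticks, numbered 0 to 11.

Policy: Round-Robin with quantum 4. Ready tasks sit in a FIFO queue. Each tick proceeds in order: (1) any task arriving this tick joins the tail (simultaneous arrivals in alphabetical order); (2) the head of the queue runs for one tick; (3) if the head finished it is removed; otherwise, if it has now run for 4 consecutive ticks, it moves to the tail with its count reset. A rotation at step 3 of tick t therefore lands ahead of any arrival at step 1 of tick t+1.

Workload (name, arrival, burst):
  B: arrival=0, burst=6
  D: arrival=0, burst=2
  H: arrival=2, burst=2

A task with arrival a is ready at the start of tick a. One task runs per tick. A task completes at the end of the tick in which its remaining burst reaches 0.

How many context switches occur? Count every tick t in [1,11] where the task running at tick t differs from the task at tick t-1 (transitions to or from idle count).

context switches = 4

t=0: queue=[B,D] q_used=0 → run B
t=1: queue=[B,D] q_used=1 → run B
t=2: queue=[B,D,H] q_used=2 → run B
t=3: queue=[B,D,H] q_used=3 → run B
t=4: queue=[D,H,B] q_used=0 → run D
t=5: queue=[D,H,B] q_used=1 → run D
t=6: queue=[H,B] q_used=0 → run H
t=7: queue=[H,B] q_used=1 → run H
t=8: queue=[B] q_used=0 → run B
t=9: queue=[B] q_used=1 → run B
t=10: (idle)
t=11: (idle)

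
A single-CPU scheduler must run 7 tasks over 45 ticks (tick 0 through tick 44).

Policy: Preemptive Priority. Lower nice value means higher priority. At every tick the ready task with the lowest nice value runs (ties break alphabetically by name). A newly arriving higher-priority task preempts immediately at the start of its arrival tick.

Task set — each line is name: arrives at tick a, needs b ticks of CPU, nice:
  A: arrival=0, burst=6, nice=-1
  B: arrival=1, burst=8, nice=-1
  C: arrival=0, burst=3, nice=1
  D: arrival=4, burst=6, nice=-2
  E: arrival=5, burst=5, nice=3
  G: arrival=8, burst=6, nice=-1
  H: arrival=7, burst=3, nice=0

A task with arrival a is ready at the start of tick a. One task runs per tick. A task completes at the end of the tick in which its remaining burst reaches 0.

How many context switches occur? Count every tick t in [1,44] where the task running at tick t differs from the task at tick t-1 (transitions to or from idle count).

context switches = 8

t=0: ready={A,C} → run A
t=1: ready={A,B,C} → run A
t=2: ready={A,B,C} → run A
t=3: ready={A,B,C} → run A
t=4: ready={A,B,C,D} → run D
t=5: ready={A,B,C,D,E} → run D
t=6: ready={A,B,C,D,E} → run D
t=7: ready={A,B,C,D,E,H} → run D
t=8: ready={A,B,C,D,E,G,H} → run D
t=9: ready={A,B,C,D,E,G,H} → run D
t=10: ready={A,B,C,E,G,H} → run A
t=11: ready={A,B,C,E,G,H} → run A
t=12: ready={B,C,E,G,H} → run B
t=13: ready={B,C,E,G,H} → run B
t=14: ready={B,C,E,G,H} → run B
t=15: ready={B,C,E,G,H} → run B
t=16: ready={B,C,E,G,H} → run B
t=17: ready={B,C,E,G,H} → run B
t=18: ready={B,C,E,G,H} → run B
t=19: ready={B,C,E,G,H} → run B
t=20: ready={C,E,G,H} → run G
t=21: ready={C,E,G,H} → run G
t=22: ready={C,E,G,H} → run G
t=23: ready={C,E,G,H} → run G
t=24: ready={C,E,G,H} → run G
t=25: ready={C,E,G,H} → run G
t=26: ready={C,E,H} → run H
t=27: ready={C,E,H} → run H
t=28: ready={C,E,H} → run H
t=29: ready={C,E} → run C
t=30: ready={C,E} → run C
t=31: ready={C,E} → run C
t=32: ready={E} → run E
t=33: ready={E} → run E
t=34: ready={E} → run E
t=35: ready={E} → run E
t=36: ready={E} → run E
t=37: (idle)
t=38: (idle)
t=39: (idle)
t=40: (idle)
t=41: (idle)
t=42: (idle)
t=43: (idle)
t=44: (idle)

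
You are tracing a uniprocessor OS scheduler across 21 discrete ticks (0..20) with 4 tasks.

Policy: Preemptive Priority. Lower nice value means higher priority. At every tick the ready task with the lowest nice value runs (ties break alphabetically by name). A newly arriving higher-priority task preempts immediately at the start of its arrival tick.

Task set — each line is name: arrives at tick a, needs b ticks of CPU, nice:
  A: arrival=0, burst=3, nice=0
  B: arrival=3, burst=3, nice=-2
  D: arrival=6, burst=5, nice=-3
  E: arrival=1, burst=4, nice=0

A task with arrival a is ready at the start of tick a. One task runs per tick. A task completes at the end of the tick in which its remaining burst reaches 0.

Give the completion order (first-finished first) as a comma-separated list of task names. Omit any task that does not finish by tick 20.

t=0: ready={A} → run A
t=1: ready={A,E} → run A
t=2: ready={A,E} → run A
t=3: ready={B,E} → run B
t=4: ready={B,E} → run B
t=5: ready={B,E} → run B
t=6: ready={D,E} → run D
t=7: ready={D,E} → run D
t=8: ready={D,E} → run D
t=9: ready={D,E} → run D
t=10: ready={D,E} → run D
t=11: ready={E} → run E
t=12: ready={E} → run E
t=13: ready={E} → run E
t=14: ready={E} → run E
t=15: (idle)
t=16: (idle)
t=17: (idle)
t=18: (idle)
t=19: (idle)
t=20: (idle)

completion order = A, B, D, E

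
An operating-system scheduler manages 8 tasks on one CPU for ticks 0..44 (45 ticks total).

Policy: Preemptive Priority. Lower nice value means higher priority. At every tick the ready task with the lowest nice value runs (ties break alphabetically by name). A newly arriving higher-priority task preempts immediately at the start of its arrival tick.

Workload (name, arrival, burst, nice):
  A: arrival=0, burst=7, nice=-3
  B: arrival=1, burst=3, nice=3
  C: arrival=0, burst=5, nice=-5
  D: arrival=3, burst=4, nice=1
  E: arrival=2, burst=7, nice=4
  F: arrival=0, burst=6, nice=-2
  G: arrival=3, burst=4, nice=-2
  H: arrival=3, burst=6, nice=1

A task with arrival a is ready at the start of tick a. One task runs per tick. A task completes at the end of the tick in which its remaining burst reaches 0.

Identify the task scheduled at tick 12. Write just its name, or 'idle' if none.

running at tick 12 = F

t=0: ready={A,C,F} → run C
t=1: ready={A,B,C,F} → run C
t=2: ready={A,B,C,E,F} → run C
t=3: ready={A,B,C,D,E,F,G,H} → run C
t=4: ready={A,B,C,D,E,F,G,H} → run C
t=5: ready={A,B,D,E,F,G,H} → run A
t=6: ready={A,B,D,E,F,G,H} → run A
t=7: ready={A,B,D,E,F,G,H} → run A
t=8: ready={A,B,D,E,F,G,H} → run A
t=9: ready={A,B,D,E,F,G,H} → run A
t=10: ready={A,B,D,E,F,G,H} → run A
t=11: ready={A,B,D,E,F,G,H} → run A
t=12: ready={B,D,E,F,G,H} → run F
t=13: ready={B,D,E,F,G,H} → run F
t=14: ready={B,D,E,F,G,H} → run F
t=15: ready={B,D,E,F,G,H} → run F
t=16: ready={B,D,E,F,G,H} → run F
t=17: ready={B,D,E,F,G,H} → run F
t=18: ready={B,D,E,G,H} → run G
t=19: ready={B,D,E,G,H} → run G
t=20: ready={B,D,E,G,H} → run G
t=21: ready={B,D,E,G,H} → run G
t=22: ready={B,D,E,H} → run D
t=23: ready={B,D,E,H} → run D
t=24: ready={B,D,E,H} → run D
t=25: ready={B,D,E,H} → run D
t=26: ready={B,E,H} → run H
t=27: ready={B,E,H} → run H
t=28: ready={B,E,H} → run H
t=29: ready={B,E,H} → run H
t=30: ready={B,E,H} → run H
t=31: ready={B,E,H} → run H
t=32: ready={B,E} → run B
t=33: ready={B,E} → run B
t=34: ready={B,E} → run B
t=35: ready={E} → run E
t=36: ready={E} → run E
t=37: ready={E} → run E
t=38: ready={E} → run E
t=39: ready={E} → run E
t=40: ready={E} → run E
t=41: ready={E} → run E
t=42: (idle)
t=43: (idle)
t=44: (idle)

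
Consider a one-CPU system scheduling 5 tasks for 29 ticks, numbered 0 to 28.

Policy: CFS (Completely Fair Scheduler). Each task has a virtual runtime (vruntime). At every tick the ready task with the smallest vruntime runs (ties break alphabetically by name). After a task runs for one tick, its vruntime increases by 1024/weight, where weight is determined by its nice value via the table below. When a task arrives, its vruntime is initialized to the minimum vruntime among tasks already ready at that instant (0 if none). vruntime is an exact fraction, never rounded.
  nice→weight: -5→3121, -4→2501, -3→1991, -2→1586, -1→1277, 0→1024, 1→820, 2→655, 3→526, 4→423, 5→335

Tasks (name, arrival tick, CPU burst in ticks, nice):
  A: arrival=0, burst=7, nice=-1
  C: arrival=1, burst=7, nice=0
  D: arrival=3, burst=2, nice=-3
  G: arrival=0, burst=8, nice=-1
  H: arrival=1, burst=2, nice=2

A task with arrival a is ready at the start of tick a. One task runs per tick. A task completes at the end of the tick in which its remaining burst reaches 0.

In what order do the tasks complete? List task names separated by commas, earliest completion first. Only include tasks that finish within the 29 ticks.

completion order = D, H, A, G, C

t=0: vr[A=0 G=0] → run A
t=1: vr[A=1024/1277 C=0 G=0 H=0] → run C
t=2: vr[A=1024/1277 C=1 G=0 H=0] → run G
t=3: vr[A=1024/1277 C=1 D=0 G=1024/1277 H=0] → run D
t=4: vr[A=1024/1277 C=1 D=1024/1991 G=1024/1277 H=0] → run H
t=5: vr[A=1024/1277 C=1 D=1024/1991 G=1024/1277 H=1024/655] → run D
t=6: vr[A=1024/1277 C=1 G=1024/1277 H=1024/655] → run A
t=7: vr[A=2048/1277 C=1 G=1024/1277 H=1024/655] → run G
t=8: vr[A=2048/1277 C=1 G=2048/1277 H=1024/655] → run C
t=9: vr[A=2048/1277 C=2 G=2048/1277 H=1024/655] → run H
t=10: vr[A=2048/1277 C=2 G=2048/1277] → run A
t=11: vr[A=3072/1277 C=2 G=2048/1277] → run G
t=12: vr[A=3072/1277 C=2 G=3072/1277] → run C
t=13: vr[A=3072/1277 C=3 G=3072/1277] → run A
t=14: vr[A=4096/1277 C=3 G=3072/1277] → run G
t=15: vr[A=4096/1277 C=3 G=4096/1277] → run C
t=16: vr[A=4096/1277 C=4 G=4096/1277] → run A
t=17: vr[A=5120/1277 C=4 G=4096/1277] → run G
t=18: vr[A=5120/1277 C=4 G=5120/1277] → run C
t=19: vr[A=5120/1277 C=5 G=5120/1277] → run A
t=20: vr[A=6144/1277 C=5 G=5120/1277] → run G
t=21: vr[A=6144/1277 C=5 G=6144/1277] → run A
t=22: vr[C=5 G=6144/1277] → run G
t=23: vr[C=5 G=7168/1277] → run C
t=24: vr[C=6 G=7168/1277] → run G
t=25: vr[C=6] → run C
t=26: (idle)
t=27: (idle)
t=28: (idle)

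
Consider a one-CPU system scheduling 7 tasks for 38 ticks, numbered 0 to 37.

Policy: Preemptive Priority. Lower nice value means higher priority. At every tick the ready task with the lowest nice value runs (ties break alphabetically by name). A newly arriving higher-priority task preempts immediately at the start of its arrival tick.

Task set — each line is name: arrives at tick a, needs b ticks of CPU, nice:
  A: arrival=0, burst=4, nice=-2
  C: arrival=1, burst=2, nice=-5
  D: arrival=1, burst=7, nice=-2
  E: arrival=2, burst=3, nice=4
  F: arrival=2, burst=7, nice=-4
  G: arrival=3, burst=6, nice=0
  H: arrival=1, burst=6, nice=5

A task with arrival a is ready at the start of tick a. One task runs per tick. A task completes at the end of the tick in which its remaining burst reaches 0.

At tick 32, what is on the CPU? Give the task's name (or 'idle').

running at tick 32 = H

t=0: ready={A} → run A
t=1: ready={A,C,D,H} → run C
t=2: ready={A,C,D,E,F,H} → run C
t=3: ready={A,D,E,F,G,H} → run F
t=4: ready={A,D,E,F,G,H} → run F
t=5: ready={A,D,E,F,G,H} → run F
t=6: ready={A,D,E,F,G,H} → run F
t=7: ready={A,D,E,F,G,H} → run F
t=8: ready={A,D,E,F,G,H} → run F
t=9: ready={A,D,E,F,G,H} → run F
t=10: ready={A,D,E,G,H} → run A
t=11: ready={A,D,E,G,H} → run A
t=12: ready={A,D,E,G,H} → run A
t=13: ready={D,E,G,H} → run D
t=14: ready={D,E,G,H} → run D
t=15: ready={D,E,G,H} → run D
t=16: ready={D,E,G,H} → run D
t=17: ready={D,E,G,H} → run D
t=18: ready={D,E,G,H} → run D
t=19: ready={D,E,G,H} → run D
t=20: ready={E,G,H} → run G
t=21: ready={E,G,H} → run G
t=22: ready={E,G,H} → run G
t=23: ready={E,G,H} → run G
t=24: ready={E,G,H} → run G
t=25: ready={E,G,H} → run G
t=26: ready={E,H} → run E
t=27: ready={E,H} → run E
t=28: ready={E,H} → run E
t=29: ready={H} → run H
t=30: ready={H} → run H
t=31: ready={H} → run H
t=32: ready={H} → run H
t=33: ready={H} → run H
t=34: ready={H} → run H
t=35: (idle)
t=36: (idle)
t=37: (idle)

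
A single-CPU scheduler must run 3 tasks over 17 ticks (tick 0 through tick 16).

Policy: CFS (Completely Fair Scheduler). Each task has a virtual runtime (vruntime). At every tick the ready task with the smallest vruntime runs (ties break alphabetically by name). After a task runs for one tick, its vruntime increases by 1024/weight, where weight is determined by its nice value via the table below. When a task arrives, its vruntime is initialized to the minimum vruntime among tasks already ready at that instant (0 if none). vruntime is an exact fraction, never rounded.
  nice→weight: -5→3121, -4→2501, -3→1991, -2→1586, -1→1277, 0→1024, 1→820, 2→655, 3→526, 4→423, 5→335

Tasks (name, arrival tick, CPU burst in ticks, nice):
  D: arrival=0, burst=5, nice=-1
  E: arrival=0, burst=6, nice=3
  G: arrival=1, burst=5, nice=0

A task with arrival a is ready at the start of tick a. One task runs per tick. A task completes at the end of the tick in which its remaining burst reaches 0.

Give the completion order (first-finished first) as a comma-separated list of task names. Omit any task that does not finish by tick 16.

completion order = D, G, E

t=0: vr[D=0 E=0] → run D
t=1: vr[D=1024/1277 E=0 G=0] → run E
t=2: vr[D=1024/1277 E=512/263 G=0] → run G
t=3: vr[D=1024/1277 E=512/263 G=1] → run D
t=4: vr[D=2048/1277 E=512/263 G=1] → run G
t=5: vr[D=2048/1277 E=512/263 G=2] → run D
t=6: vr[D=3072/1277 E=512/263 G=2] → run E
t=7: vr[D=3072/1277 E=1024/263 G=2] → run G
t=8: vr[D=3072/1277 E=1024/263 G=3] → run D
t=9: vr[D=4096/1277 E=1024/263 G=3] → run G
t=10: vr[D=4096/1277 E=1024/263 G=4] → run D
t=11: vr[E=1024/263 G=4] → run E
t=12: vr[E=1536/263 G=4] → run G
t=13: vr[E=1536/263] → run E
t=14: vr[E=2048/263] → run E
t=15: vr[E=2560/263] → run E
t=16: (idle)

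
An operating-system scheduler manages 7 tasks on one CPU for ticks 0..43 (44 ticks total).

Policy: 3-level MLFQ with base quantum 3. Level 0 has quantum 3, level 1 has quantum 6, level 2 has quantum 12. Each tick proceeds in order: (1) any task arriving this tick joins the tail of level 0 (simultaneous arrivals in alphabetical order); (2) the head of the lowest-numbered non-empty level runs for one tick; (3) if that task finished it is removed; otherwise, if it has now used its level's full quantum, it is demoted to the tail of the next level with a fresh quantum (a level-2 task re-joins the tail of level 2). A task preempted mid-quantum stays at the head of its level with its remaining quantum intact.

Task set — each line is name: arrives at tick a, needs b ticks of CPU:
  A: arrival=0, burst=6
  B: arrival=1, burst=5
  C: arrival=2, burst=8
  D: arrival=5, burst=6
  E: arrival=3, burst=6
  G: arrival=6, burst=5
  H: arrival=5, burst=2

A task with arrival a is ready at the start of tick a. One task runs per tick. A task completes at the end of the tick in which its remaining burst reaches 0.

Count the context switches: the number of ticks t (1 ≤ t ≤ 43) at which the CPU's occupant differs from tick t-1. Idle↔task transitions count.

context switches = 13

t=0: L0/L1/L2 = A/-/- → run A
t=1: L0/L1/L2 = AB/-/- → run A
t=2: L0/L1/L2 = ABC/-/- → run A
t=3: L0/L1/L2 = BCE/A/- → run B
t=4: L0/L1/L2 = BCE/A/- → run B
t=5: L0/L1/L2 = BCEDH/A/- → run B
t=6: L0/L1/L2 = CEDHG/AB/- → run C
t=7: L0/L1/L2 = CEDHG/AB/- → run C
t=8: L0/L1/L2 = CEDHG/AB/- → run C
t=9: L0/L1/L2 = EDHG/ABC/- → run E
t=10: L0/L1/L2 = EDHG/ABC/- → run E
t=11: L0/L1/L2 = EDHG/ABC/- → run E
t=12: L0/L1/L2 = DHG/ABCE/- → run D
t=13: L0/L1/L2 = DHG/ABCE/- → run D
t=14: L0/L1/L2 = DHG/ABCE/- → run D
t=15: L0/L1/L2 = HG/ABCED/- → run H
t=16: L0/L1/L2 = HG/ABCED/- → run H
t=17: L0/L1/L2 = G/ABCED/- → run G
t=18: L0/L1/L2 = G/ABCED/- → run G
t=19: L0/L1/L2 = G/ABCED/- → run G
t=20: L0/L1/L2 = -/ABCEDG/- → run A
t=21: L0/L1/L2 = -/ABCEDG/- → run A
t=22: L0/L1/L2 = -/ABCEDG/- → run A
t=23: L0/L1/L2 = -/BCEDG/- → run B
t=24: L0/L1/L2 = -/BCEDG/- → run B
t=25: L0/L1/L2 = -/CEDG/- → run C
t=26: L0/L1/L2 = -/CEDG/- → run C
t=27: L0/L1/L2 = -/CEDG/- → run C
t=28: L0/L1/L2 = -/CEDG/- → run C
t=29: L0/L1/L2 = -/CEDG/- → run C
t=30: L0/L1/L2 = -/EDG/- → run E
t=31: L0/L1/L2 = -/EDG/- → run E
t=32: L0/L1/L2 = -/EDG/- → run E
t=33: L0/L1/L2 = -/DG/- → run D
t=34: L0/L1/L2 = -/DG/- → run D
t=35: L0/L1/L2 = -/DG/- → run D
t=36: L0/L1/L2 = -/G/- → run G
t=37: L0/L1/L2 = -/G/- → run G
t=38: (idle)
t=39: (idle)
t=40: (idle)
t=41: (idle)
t=42: (idle)
t=43: (idle)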